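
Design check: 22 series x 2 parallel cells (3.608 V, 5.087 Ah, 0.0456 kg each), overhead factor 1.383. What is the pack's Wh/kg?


Step 1: V_pack = 22 * 3.608 = 79.376 V
Step 2: C_pack = 2 * 5.087 = 10.174 Ah
Step 3: E_pack = V_pack * C_pack = 79.376 * 10.174 = 807.57 Wh
Step 4: m_pack = 22 * 2 * 0.0456 * 1.383 = 2.7749 kg
Step 5: ED = E_pack / m_pack = 807.57 / 2.7749 = 291.0 Wh/kg

291.0 Wh/kg


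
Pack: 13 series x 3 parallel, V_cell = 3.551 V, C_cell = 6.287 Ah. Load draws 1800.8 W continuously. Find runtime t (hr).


Step 1: E_pack = Ns * V_cell * Np * C_cell = 13 * 3.551 * 3 * 6.287 = 870.68 Wh
Step 2: t = E_pack / P = 870.68 / 1800.8 = 0.4835 hr

0.4835 hr


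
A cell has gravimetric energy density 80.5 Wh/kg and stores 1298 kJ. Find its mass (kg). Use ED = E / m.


Convert: E = 1298 kJ = 360.56 Wh
m = E / ED = 360.56 / 80.5 = 4.479 kg

4.479 kg


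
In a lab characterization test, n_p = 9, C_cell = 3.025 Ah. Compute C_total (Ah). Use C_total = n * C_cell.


Parallel capacities add: 9 * 3.025 Ah = 27.225 Ah

27.225 Ah


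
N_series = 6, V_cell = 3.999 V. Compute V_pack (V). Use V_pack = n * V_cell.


With 6 cells in series at 3.999 V each, V_pack = 23.994 V

23.994 V


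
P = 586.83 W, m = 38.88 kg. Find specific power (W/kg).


Specific power = 586.83 W / 38.88 kg = 15.09 W/kg

15.09 W/kg


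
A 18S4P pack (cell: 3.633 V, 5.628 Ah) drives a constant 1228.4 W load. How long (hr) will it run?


Step 1: E_pack = Ns * V_cell * Np * C_cell = 18 * 3.633 * 4 * 5.628 = 1472.1 Wh
Step 2: t = E_pack / P = 1472.1 / 1228.4 = 1.198 hr

1.198 hr


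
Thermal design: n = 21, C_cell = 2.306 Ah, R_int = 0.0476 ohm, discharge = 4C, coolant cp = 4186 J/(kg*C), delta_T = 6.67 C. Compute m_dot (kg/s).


Step 1: I = 4 * 2.306 = 9.224 A
Step 2: Q_cell = I^2 * R = 9.224^2 * 0.0476 = 4.0499 W
Step 3: Q_total = 21 * 4.0499 = 85.048 W
Step 4: m_dot = Q_total / (cp * dT) = 85.048 / (4186 * 6.67) = 0.003046 kg/s

0.003046 kg/s


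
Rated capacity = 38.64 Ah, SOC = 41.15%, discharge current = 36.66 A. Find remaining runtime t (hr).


Step 1: remaining = SOC/100 * C_total = 41.15/100 * 38.64 = 15.9 Ah
Step 2: t = remaining / I = 15.9 / 36.66 = 0.4337 hr

0.4337 hr


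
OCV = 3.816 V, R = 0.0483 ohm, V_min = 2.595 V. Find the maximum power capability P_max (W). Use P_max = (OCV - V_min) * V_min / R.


dV = OCV - V_min = 1.221 V (so I_max = dV / R)
P_max = dV * V_min / R = 1.221 * 2.595 / 0.0483 = 65.60 W

65.60 W


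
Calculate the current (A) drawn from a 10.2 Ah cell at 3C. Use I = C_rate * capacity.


At 3C: I = 3 * 10.2 Ah = 30.6 A

30.6 A


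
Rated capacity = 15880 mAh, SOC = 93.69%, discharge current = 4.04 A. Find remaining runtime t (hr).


Convert: C_total = 15880 mAh = 15.88 Ah
Step 1: remaining = SOC/100 * C_total = 93.69/100 * 15.88 = 14.878 Ah
Step 2: t = remaining / I = 14.878 / 4.04 = 3.683 hr

3.683 hr


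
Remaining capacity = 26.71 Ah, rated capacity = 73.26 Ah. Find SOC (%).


SOC% = 26.71 / 73.26 * 100 = 36.46%

36.46%


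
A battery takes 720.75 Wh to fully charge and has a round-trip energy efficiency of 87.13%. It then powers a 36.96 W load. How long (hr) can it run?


Step 1: E_discharge = eta/100 * E_charge = 87.13/100 * 720.75 = 627.99 Wh
Step 2: t = E_discharge / P = 627.99 / 36.96 = 16.99 hr

16.99 hr


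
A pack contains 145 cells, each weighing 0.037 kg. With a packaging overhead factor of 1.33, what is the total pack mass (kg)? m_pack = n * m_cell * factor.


m_pack = n * m_cell * overhead = 145 * 0.037 * 1.33 = 7.135 kg

7.135 kg


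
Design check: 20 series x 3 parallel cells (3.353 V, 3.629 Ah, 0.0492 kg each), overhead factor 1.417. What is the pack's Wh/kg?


Step 1: V_pack = 20 * 3.353 = 67.06 V
Step 2: C_pack = 3 * 3.629 = 10.887 Ah
Step 3: E_pack = V_pack * C_pack = 67.06 * 10.887 = 730.08 Wh
Step 4: m_pack = 20 * 3 * 0.0492 * 1.417 = 4.183 kg
Step 5: ED = E_pack / m_pack = 730.08 / 4.183 = 174.5 Wh/kg

174.5 Wh/kg


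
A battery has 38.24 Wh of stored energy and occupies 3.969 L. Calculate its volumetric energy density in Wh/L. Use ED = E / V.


ED = E / V = 38.24 / 3.969 = 9.635 Wh/L

9.635 Wh/L


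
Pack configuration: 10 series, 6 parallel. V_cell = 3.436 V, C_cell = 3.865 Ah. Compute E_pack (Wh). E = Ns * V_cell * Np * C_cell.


V_pack = 10 * 3.436 = 34.36 V
C_pack = 6 * 3.865 = 23.19 Ah
E = V_pack * C_pack = 34.36 * 23.19 = 796.8 Wh

796.8 Wh


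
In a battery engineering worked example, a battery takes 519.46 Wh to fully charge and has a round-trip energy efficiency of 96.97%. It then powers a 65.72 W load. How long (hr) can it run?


Step 1: E_discharge = eta/100 * E_charge = 96.97/100 * 519.46 = 503.72 Wh
Step 2: t = E_discharge / P = 503.72 / 65.72 = 7.665 hr

7.665 hr


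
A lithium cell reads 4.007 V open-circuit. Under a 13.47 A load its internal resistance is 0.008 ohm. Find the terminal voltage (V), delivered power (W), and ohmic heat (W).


Step 1: V_terminal = OCV - I*R = 4.007 - 13.47 * 0.008 = 3.8992 V
Step 2: P_out = V_terminal * I = 3.8992 * 13.47 = 52.52 W
Step 3: Q = I^2 * R = 13.47^2 * 0.008 = 1.452 W

V=3.8992 V, P=52.52 W, Q=1.452 W


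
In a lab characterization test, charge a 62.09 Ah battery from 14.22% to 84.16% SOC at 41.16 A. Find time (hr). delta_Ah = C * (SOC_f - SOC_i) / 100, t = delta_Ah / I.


delta_Ah = 62.09 * (84.16 - 14.22) / 100 = 43.426 Ah
t = delta_Ah / I = 43.426 / 41.16 = 1.055 hr

1.055 hr


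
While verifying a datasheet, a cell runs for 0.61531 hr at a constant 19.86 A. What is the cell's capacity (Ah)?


C = I * t = 19.86 * 0.61531 = 12.22 Ah

12.22 Ah


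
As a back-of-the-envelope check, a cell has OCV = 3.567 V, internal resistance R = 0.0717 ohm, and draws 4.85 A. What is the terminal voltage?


V = OCV - I*R = 3.567 - 4.85 * 0.0717 = 3.219 V

3.219 V


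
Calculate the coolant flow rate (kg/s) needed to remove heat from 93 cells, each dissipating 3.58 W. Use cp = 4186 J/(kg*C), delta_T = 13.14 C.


Step 1: Total heat Q = 93 * 3.58 W = 332.94 W
Step 2: denom = cp * dT = 4186 * 13.14 = 55004
Step 3: m_dot = 332.94 / 55004 = 0.006053 kg/s

0.006053 kg/s


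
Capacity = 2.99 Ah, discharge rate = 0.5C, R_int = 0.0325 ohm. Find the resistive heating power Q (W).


Step 1: I = C_rate * capacity = 0.5 * 2.99 = 1.495 A
Step 2: Q = I^2 * R = 1.495^2 * 0.0325 = 2.235 * 0.0325 = 0.07264 W

0.07264 W


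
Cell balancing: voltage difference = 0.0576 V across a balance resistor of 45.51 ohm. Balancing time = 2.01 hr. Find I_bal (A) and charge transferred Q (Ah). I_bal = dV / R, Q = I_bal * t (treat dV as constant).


I_bal = dV / R = 0.0576 / 45.51 = 0.0012657 A
Q = I_bal * t = 0.0012657 * 2.01 = 0.002544 Ah

I=0.0012657 A, Q=0.002544 Ah


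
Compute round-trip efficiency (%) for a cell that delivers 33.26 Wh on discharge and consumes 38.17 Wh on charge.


eta_e = E_dis / E_chg * 100 = 33.26 / 38.17 * 100 = 87.14%

87.14%


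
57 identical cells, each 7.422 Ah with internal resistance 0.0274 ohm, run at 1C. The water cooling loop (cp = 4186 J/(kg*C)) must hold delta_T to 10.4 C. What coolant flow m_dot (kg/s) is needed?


Step 1: I = 1 * 7.422 = 7.422 A
Step 2: Q_cell = I^2 * R = 7.422^2 * 0.0274 = 1.5094 W
Step 3: Q_total = 57 * 1.5094 = 86.036 W
Step 4: m_dot = Q_total / (cp * dT) = 86.036 / (4186 * 10.4) = 0.001976 kg/s

0.001976 kg/s


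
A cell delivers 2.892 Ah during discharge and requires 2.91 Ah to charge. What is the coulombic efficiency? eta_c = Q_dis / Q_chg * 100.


Coulombic efficiency = 2.892/2.91 * 100% = 99.38%

99.38%


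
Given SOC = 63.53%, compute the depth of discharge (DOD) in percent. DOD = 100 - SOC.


Complement of SOC: DOD = 100% - 63.53% = 36.47%

36.47%


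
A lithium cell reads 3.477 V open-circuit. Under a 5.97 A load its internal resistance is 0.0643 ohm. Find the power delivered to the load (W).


Step 1: V_terminal = OCV - I*R = 3.477 - 5.97 * 0.0643 = 3.0931 V
Step 2: P_out = V_terminal * I = 3.0931 * 5.97 = 18.47 W

18.47 W


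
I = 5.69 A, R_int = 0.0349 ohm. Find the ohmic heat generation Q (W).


Q = I^2 * R = 5.69^2 * 0.0349 = 1.130 W

1.130 W


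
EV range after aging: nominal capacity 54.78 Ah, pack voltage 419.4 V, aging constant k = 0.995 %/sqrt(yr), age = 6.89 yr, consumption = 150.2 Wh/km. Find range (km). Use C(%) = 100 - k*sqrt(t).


Step 1: capacity retention = 100 - 0.995 * sqrt(6.89) = 100 - 0.995 * 2.6249 = 97.388%
Step 2: C_now = 54.78 * 97.388/100 = 53.349 Ah
Step 3: E_pack = V * C_now = 419.4 * 53.349 = 22375 Wh
Step 4: range = E_pack / consumption = 22375 / 150.2 = 149.0 km

149.0 km


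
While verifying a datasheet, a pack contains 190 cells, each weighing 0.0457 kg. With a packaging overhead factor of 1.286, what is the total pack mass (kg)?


Cell mass sum = 190 * 0.0457 = 8.683 kg
With overhead 1.286: m_pack = 8.683 * 1.286 = 11.17 kg

11.17 kg


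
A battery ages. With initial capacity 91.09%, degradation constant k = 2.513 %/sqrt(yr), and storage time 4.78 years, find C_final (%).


Step 1: sqrt(4.78 yr) = 2.1863
Step 2: drop = 2.513 * 2.1863 = 5.4942
Step 3: C_final = 91.09 - 5.4942 = 85.60%

85.60%


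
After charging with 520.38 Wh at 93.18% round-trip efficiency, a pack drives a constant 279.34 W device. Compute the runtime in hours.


Step 1: E_discharge = eta/100 * E_charge = 93.18/100 * 520.38 = 484.89 Wh
Step 2: t = E_discharge / P = 484.89 / 279.34 = 1.736 hr

1.736 hr


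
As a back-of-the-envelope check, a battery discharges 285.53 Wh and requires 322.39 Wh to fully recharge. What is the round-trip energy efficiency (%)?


Round-trip efficiency = 285.53/322.39 * 100% = 88.57%

88.57%


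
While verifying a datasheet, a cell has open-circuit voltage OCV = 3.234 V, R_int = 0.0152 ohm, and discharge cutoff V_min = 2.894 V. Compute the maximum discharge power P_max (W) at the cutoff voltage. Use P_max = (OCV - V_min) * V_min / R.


dV = OCV - V_min = 0.34 V (so I_max = dV / R)
P_max = dV * V_min / R = 0.34 * 2.894 / 0.0152 = 64.73 W

64.73 W


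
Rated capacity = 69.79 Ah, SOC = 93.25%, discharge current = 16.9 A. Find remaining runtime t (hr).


Step 1: remaining = SOC/100 * C_total = 93.25/100 * 69.79 = 65.079 Ah
Step 2: t = remaining / I = 65.079 / 16.9 = 3.851 hr

3.851 hr


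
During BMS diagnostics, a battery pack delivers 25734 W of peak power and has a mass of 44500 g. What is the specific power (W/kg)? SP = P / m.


Convert: m = 44500 g = 44.5 kg
SP = P / m = 25734 / 44.5 = 578.3 W/kg

578.3 W/kg


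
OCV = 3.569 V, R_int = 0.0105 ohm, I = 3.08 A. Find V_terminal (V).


V = OCV - I*R = 3.569 - 3.08 * 0.0105 = 3.537 V

3.537 V


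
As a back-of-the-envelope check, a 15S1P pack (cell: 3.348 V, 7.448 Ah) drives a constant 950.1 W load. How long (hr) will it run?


Step 1: E_pack = Ns * V_cell * Np * C_cell = 15 * 3.348 * 1 * 7.448 = 374.04 Wh
Step 2: t = E_pack / P = 374.04 / 950.1 = 0.3937 hr

0.3937 hr


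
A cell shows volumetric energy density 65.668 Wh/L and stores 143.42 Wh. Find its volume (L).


V = E / ED = 143.42 / 65.668 = 2.184 L

2.184 L


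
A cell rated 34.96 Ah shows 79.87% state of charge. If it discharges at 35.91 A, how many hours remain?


Step 1: remaining = SOC/100 * C_total = 79.87/100 * 34.96 = 27.923 Ah
Step 2: t = remaining / I = 27.923 / 35.91 = 0.7776 hr

0.7776 hr


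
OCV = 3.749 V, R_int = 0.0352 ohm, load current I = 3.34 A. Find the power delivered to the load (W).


Step 1: V_terminal = OCV - I*R = 3.749 - 3.34 * 0.0352 = 3.6314 V
Step 2: P_out = V_terminal * I = 3.6314 * 3.34 = 12.13 W

12.13 W


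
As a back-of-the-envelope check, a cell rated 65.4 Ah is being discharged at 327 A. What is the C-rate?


Rearranging: C_rate = 327 / 65.4 = 5C

5C


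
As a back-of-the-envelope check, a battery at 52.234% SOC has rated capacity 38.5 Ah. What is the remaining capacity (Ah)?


remaining = SOC / 100 * total = 52.234 / 100 * 38.5 = 20.11 Ah

20.11 Ah


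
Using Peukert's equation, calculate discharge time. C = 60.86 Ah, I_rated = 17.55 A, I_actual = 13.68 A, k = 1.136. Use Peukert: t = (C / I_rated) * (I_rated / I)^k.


t_rated = C / I_rated = 60.86 / 17.55 = 3.4678 hr
(I_rated/I)^k = (1.2829)^1.136 = 1.3271
t = t_rated * (I_rated/I)^k = 3.4678 * 1.3271 = 4.602 hr

4.602 hr


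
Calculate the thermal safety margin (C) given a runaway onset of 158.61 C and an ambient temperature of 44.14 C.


Safety margin = 158.61 C - 44.14 C = 114.47 C

114.47 C


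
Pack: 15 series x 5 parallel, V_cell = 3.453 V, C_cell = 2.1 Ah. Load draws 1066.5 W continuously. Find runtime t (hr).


Step 1: E_pack = Ns * V_cell * Np * C_cell = 15 * 3.453 * 5 * 2.1 = 543.85 Wh
Step 2: t = E_pack / P = 543.85 / 1066.5 = 0.5099 hr

0.5099 hr


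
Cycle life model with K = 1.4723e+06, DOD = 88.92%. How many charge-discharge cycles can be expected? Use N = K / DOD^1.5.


DOD^1.5 = 838.49
N = K / DOD^1.5 = 1.4723e+06 / 838.49 = 1756

1756 cycles


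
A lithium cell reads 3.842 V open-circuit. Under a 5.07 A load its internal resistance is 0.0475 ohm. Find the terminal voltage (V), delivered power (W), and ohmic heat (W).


Step 1: V_terminal = OCV - I*R = 3.842 - 5.07 * 0.0475 = 3.6012 V
Step 2: P_out = V_terminal * I = 3.6012 * 5.07 = 18.26 W
Step 3: Q = I^2 * R = 5.07^2 * 0.0475 = 1.221 W

V=3.6012 V, P=18.26 W, Q=1.221 W


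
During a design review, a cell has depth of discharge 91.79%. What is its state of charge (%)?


SOC = 100 - DOD = 100 - 91.79 = 8.21%

8.21%


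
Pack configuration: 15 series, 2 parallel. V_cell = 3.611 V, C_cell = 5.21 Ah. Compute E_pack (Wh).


V_pack = 15 * 3.611 = 54.165 V
C_pack = 2 * 5.21 = 10.42 Ah
E = V_pack * C_pack = 54.165 * 10.42 = 564.4 Wh

564.4 Wh


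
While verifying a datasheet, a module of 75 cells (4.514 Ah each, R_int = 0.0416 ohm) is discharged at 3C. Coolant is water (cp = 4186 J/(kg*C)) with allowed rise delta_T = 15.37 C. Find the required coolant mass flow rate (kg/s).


Step 1: I = 3 * 4.514 = 13.542 A
Step 2: Q_cell = I^2 * R = 13.542^2 * 0.0416 = 7.6288 W
Step 3: Q_total = 75 * 7.6288 = 572.16 W
Step 4: m_dot = Q_total / (cp * dT) = 572.16 / (4186 * 15.37) = 0.008893 kg/s

0.008893 kg/s


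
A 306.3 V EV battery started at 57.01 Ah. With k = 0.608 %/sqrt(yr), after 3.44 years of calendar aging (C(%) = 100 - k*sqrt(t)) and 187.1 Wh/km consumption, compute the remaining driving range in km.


Step 1: capacity retention = 100 - 0.608 * sqrt(3.44) = 100 - 0.608 * 1.8547 = 98.872%
Step 2: C_now = 57.01 * 98.872/100 = 56.367 Ah
Step 3: E_pack = V * C_now = 306.3 * 56.367 = 17265 Wh
Step 4: range = E_pack / consumption = 17265 / 187.1 = 92.28 km

92.28 km


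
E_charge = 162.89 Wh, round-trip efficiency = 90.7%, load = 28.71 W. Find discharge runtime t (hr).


Step 1: E_discharge = eta/100 * E_charge = 90.7/100 * 162.89 = 147.74 Wh
Step 2: t = E_discharge / P = 147.74 / 28.71 = 5.146 hr

5.146 hr


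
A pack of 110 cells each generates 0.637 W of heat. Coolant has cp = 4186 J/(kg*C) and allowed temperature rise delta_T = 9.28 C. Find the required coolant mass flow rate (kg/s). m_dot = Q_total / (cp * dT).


Step 1: Total heat Q = 110 * 0.637 W = 70.07 W
Step 2: denom = cp * dT = 4186 * 9.28 = 38846
Step 3: m_dot = 70.07 / 38846 = 0.001804 kg/s

0.001804 kg/s


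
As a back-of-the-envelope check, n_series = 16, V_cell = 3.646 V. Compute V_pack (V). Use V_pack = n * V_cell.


V_pack = n * V_cell = 16 * 3.646 = 58.336 V

58.336 V


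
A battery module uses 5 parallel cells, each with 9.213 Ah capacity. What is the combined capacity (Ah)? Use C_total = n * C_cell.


C_total = 5 * 9.213 = 46.065 Ah

46.065 Ah


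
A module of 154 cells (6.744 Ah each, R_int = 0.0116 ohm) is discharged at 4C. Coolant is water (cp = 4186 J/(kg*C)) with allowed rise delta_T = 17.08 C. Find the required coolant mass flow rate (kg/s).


Step 1: I = 4 * 6.744 = 26.976 A
Step 2: Q_cell = I^2 * R = 26.976^2 * 0.0116 = 8.4414 W
Step 3: Q_total = 154 * 8.4414 = 1300 W
Step 4: m_dot = Q_total / (cp * dT) = 1300 / (4186 * 17.08) = 0.01818 kg/s

0.01818 kg/s


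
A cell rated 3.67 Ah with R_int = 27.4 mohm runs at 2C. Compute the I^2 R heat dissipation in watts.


Convert: R = 27.4 mohm = 0.0274 ohm
Step 1: I = C_rate * capacity = 2 * 3.67 = 7.34 A
Step 2: Q = I^2 * R = 7.34^2 * 0.0274 = 53.876 * 0.0274 = 1.476 W

1.476 W


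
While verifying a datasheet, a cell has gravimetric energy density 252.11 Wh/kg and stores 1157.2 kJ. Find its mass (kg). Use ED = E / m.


Convert: E = 1157.2 kJ = 321.44 Wh
m = E / ED = 321.44 / 252.11 = 1.275 kg

1.275 kg


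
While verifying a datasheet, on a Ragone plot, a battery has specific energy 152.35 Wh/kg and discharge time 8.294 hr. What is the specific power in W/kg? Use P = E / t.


Specific power = 152.35 Wh/kg / 8.294 hr = 18.37 W/kg

18.37 W/kg


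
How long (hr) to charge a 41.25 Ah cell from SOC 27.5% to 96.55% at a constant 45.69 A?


Step 1: dSOC = 96.55% - 27.5% = 69.05%
Step 2: delta_Ah = 41.25 * 69.05 / 100 = 28.483 Ah
Step 3: t = 28.483 / 45.69 = 0.6234 hr

0.6234 hr


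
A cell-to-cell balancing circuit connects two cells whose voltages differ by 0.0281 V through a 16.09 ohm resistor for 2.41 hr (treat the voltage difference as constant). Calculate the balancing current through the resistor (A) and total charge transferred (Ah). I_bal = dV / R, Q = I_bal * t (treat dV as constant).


I_bal = dV / R = 0.0281 / 16.09 = 0.0017464 A
Q = I_bal * t = 0.0017464 * 2.41 = 0.004209 Ah

I=0.0017464 A, Q=0.004209 Ah


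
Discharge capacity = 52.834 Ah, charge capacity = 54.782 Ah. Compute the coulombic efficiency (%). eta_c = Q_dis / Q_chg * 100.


Coulombic efficiency = 52.834/54.782 * 100% = 96.44%

96.44%


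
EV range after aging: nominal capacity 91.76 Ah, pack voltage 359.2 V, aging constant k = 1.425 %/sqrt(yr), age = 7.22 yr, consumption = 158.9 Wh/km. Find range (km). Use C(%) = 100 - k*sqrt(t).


Step 1: capacity retention = 100 - 1.425 * sqrt(7.22) = 100 - 1.425 * 2.687 = 96.171%
Step 2: C_now = 91.76 * 96.171/100 = 88.247 Ah
Step 3: E_pack = V * C_now = 359.2 * 88.247 = 31698 Wh
Step 4: range = E_pack / consumption = 31698 / 158.9 = 199.5 km

199.5 km


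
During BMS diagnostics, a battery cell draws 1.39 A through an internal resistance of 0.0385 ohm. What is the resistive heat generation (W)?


Q = I^2 * R = 1.39^2 * 0.0385 = 0.07439 W

0.07439 W


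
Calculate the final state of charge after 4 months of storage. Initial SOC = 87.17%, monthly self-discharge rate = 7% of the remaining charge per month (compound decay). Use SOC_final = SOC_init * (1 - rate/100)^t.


decay = (1 - 7/100)^4 = 0.74805
SOC_final = 87.17 * 0.74805 = 65.21%

65.21%


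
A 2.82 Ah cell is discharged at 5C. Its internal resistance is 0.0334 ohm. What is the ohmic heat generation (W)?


Step 1: I = C_rate * capacity = 5 * 2.82 = 14.1 A
Step 2: Q = I^2 * R = 14.1^2 * 0.0334 = 198.81 * 0.0334 = 6.640 W

6.640 W


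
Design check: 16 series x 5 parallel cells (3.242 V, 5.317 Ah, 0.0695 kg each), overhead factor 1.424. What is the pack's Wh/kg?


Step 1: V_pack = 16 * 3.242 = 51.872 V
Step 2: C_pack = 5 * 5.317 = 26.585 Ah
Step 3: E_pack = V_pack * C_pack = 51.872 * 26.585 = 1379 Wh
Step 4: m_pack = 16 * 5 * 0.0695 * 1.424 = 7.9174 kg
Step 5: ED = E_pack / m_pack = 1379 / 7.9174 = 174.2 Wh/kg

174.2 Wh/kg


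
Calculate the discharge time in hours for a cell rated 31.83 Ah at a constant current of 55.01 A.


t = capacity / current = 31.83 / 55.01 = 0.5786 hr

0.5786 hr


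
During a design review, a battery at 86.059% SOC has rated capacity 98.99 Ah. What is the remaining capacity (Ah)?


remaining = SOC / 100 * total = 86.059 / 100 * 98.99 = 85.19 Ah

85.19 Ah


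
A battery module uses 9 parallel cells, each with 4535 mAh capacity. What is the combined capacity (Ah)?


Convert: C_cell = 4535 mAh = 4.535 Ah
C_total = 9 * 4.535 = 40.815 Ah

40.815 Ah


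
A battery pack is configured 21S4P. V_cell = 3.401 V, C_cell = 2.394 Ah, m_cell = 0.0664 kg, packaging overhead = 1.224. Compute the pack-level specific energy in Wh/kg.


Step 1: V_pack = 21 * 3.401 = 71.421 V
Step 2: C_pack = 4 * 2.394 = 9.576 Ah
Step 3: E_pack = V_pack * C_pack = 71.421 * 9.576 = 683.93 Wh
Step 4: m_pack = 21 * 4 * 0.0664 * 1.224 = 6.827 kg
Step 5: ED = E_pack / m_pack = 683.93 / 6.827 = 100.2 Wh/kg

100.2 Wh/kg


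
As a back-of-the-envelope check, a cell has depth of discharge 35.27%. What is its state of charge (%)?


SOC = 100 - DOD = 100 - 35.27 = 64.73%

64.73%


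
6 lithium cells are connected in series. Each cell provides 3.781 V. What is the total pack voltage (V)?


With 6 cells in series at 3.781 V each, V_pack = 22.686 V

22.686 V


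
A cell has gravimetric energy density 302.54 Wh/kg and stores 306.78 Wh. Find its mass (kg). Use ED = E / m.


m = E / ED = 306.78 / 302.54 = 1.014 kg

1.014 kg


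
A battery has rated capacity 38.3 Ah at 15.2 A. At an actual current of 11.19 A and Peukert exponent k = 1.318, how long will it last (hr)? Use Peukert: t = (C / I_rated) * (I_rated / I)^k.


Step 1: t_rated = C / I_rated = 38.3 / 15.2 = 2.5197 hr
Step 2: ratio = 15.2 / 11.19 = 1.3584
Step 3: ratio^k = 1.3584^1.318 = 1.4974
Step 4: t = t_rated * ratio^k = 2.5197 * 1.4974 = 3.773 hr

3.773 hr


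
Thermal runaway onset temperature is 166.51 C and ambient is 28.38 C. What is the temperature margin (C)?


margin = T_onset - T_ambient = 166.51 - 28.38 = 138.13 C

138.13 C


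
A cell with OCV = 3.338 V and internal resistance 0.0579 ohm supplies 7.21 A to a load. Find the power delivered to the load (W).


Step 1: V_terminal = OCV - I*R = 3.338 - 7.21 * 0.0579 = 2.9205 V
Step 2: P_out = V_terminal * I = 2.9205 * 7.21 = 21.06 W

21.06 W


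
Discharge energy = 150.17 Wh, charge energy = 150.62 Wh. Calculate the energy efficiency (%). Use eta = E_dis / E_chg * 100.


eta_e = E_dis / E_chg * 100 = 150.17 / 150.62 * 100 = 99.70%

99.70%


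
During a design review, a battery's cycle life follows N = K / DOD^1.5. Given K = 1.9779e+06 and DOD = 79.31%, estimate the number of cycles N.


Step 1: DOD^1.5 = 79.31^1.5 = 706.3
Step 2: N = 1.9779e+06 / 706.3 = 2800 cycles

2800 cycles


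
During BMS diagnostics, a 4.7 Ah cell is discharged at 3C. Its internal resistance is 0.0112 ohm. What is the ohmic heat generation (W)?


Step 1: I = C_rate * capacity = 3 * 4.7 = 14.1 A
Step 2: Q = I^2 * R = 14.1^2 * 0.0112 = 198.81 * 0.0112 = 2.227 W

2.227 W


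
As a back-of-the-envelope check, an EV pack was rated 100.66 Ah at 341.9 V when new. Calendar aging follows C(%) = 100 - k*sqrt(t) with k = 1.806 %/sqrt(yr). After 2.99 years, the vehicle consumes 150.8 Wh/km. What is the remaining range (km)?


Step 1: capacity retention = 100 - 1.806 * sqrt(2.99) = 100 - 1.806 * 1.7292 = 96.877%
Step 2: C_now = 100.66 * 96.877/100 = 97.516 Ah
Step 3: E_pack = V * C_now = 341.9 * 97.516 = 33341 Wh
Step 4: range = E_pack / consumption = 33341 / 150.8 = 221.1 km

221.1 km


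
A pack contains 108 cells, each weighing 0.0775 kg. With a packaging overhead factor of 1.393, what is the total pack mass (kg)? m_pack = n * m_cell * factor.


Cell mass sum = 108 * 0.0775 = 8.37 kg
With overhead 1.393: m_pack = 8.37 * 1.393 = 11.66 kg

11.66 kg


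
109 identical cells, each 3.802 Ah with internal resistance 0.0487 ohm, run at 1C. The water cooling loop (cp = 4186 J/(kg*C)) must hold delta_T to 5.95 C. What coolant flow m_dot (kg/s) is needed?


Step 1: I = 1 * 3.802 = 3.802 A
Step 2: Q_cell = I^2 * R = 3.802^2 * 0.0487 = 0.70397 W
Step 3: Q_total = 109 * 0.70397 = 76.733 W
Step 4: m_dot = Q_total / (cp * dT) = 76.733 / (4186 * 5.95) = 0.003081 kg/s

0.003081 kg/s


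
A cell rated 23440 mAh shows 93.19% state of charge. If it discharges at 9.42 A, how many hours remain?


Convert: C_total = 23440 mAh = 23.44 Ah
Step 1: remaining = SOC/100 * C_total = 93.19/100 * 23.44 = 21.844 Ah
Step 2: t = remaining / I = 21.844 / 9.42 = 2.319 hr

2.319 hr


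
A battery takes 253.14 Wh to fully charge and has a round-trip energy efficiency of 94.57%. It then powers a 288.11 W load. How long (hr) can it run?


Step 1: E_discharge = eta/100 * E_charge = 94.57/100 * 253.14 = 239.39 Wh
Step 2: t = E_discharge / P = 239.39 / 288.11 = 0.8309 hr

0.8309 hr


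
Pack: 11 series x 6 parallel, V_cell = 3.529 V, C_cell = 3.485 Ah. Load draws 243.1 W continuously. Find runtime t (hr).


Step 1: E_pack = Ns * V_cell * Np * C_cell = 11 * 3.529 * 6 * 3.485 = 811.71 Wh
Step 2: t = E_pack / P = 811.71 / 243.1 = 3.339 hr

3.339 hr


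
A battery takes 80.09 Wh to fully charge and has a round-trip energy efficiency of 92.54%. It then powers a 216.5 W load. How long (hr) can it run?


Step 1: E_discharge = eta/100 * E_charge = 92.54/100 * 80.09 = 74.115 Wh
Step 2: t = E_discharge / P = 74.115 / 216.5 = 0.3423 hr

0.3423 hr


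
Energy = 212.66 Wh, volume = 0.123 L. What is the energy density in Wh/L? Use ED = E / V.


ED = E / V = 212.66 / 0.123 = 1729 Wh/L

1729 Wh/L


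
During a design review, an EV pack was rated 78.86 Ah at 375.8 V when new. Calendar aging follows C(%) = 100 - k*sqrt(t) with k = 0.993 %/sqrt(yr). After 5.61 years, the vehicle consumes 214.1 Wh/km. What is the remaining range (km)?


Step 1: capacity retention = 100 - 0.993 * sqrt(5.61) = 100 - 0.993 * 2.3685 = 97.648%
Step 2: C_now = 78.86 * 97.648/100 = 77.005 Ah
Step 3: E_pack = V * C_now = 375.8 * 77.005 = 28938 Wh
Step 4: range = E_pack / consumption = 28938 / 214.1 = 135.2 km

135.2 km


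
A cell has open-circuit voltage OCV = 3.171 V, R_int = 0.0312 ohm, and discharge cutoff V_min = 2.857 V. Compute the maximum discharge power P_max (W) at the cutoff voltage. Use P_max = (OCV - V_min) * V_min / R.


P_max = (OCV - V_min) * V_min / R = (3.171 - 2.857) * 2.857 / 0.0312 = 0.314 * 2.857 / 0.0312 = 28.75 W

28.75 W


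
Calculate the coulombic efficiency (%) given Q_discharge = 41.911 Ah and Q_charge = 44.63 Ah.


eta_c = Q_dis / Q_chg * 100 = 41.911 / 44.63 * 100 = 93.91%

93.91%


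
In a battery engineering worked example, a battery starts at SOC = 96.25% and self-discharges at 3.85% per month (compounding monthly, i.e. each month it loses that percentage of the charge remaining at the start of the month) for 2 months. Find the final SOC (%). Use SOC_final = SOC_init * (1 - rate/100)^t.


Monthly retention factor = 1 - 3.85/100 = 0.9615
Over 2 months: factor^2 = 0.92448
SOC_final = 96.25 * 0.92448 = 88.98%

88.98%


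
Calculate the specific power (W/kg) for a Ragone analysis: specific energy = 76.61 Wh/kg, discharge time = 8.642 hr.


Specific power = 76.61 Wh/kg / 8.642 hr = 8.865 W/kg

8.865 W/kg


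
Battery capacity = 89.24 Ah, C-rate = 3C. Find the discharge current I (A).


At 3C: I = 3 * 89.24 Ah = 267.72 A

267.72 A


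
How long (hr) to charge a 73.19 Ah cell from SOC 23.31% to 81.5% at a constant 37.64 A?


delta_Ah = 73.19 * (81.5 - 23.31) / 100 = 42.589 Ah
t = delta_Ah / I = 42.589 / 37.64 = 1.131 hr

1.131 hr


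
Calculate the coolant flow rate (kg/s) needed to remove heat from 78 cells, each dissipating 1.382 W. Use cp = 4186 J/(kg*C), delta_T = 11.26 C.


Q_total = 78 * 1.382 = 107.8 W
m_dot = Q_total / (cp * dT) = 107.8 / (4186 * 11.26) = 0.002287 kg/s

0.002287 kg/s


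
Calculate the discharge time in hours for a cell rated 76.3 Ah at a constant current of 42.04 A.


Runtime = 76.3 Ah / 42.04 A = 1.815 hr

1.815 hr


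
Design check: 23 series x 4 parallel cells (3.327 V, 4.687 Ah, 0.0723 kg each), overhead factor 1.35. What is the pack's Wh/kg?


Step 1: V_pack = 23 * 3.327 = 76.521 V
Step 2: C_pack = 4 * 4.687 = 18.748 Ah
Step 3: E_pack = V_pack * C_pack = 76.521 * 18.748 = 1434.6 Wh
Step 4: m_pack = 23 * 4 * 0.0723 * 1.35 = 8.9797 kg
Step 5: ED = E_pack / m_pack = 1434.6 / 8.9797 = 159.8 Wh/kg

159.8 Wh/kg


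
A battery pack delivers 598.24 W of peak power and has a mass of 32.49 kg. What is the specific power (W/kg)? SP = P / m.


SP = P / m = 598.24 / 32.49 = 18.41 W/kg

18.41 W/kg


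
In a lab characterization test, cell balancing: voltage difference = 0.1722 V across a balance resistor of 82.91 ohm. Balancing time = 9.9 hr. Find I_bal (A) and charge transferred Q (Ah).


I_bal = dV / R = 0.1722 / 82.91 = 0.002077 A
Q = I_bal * t = 0.002077 * 9.9 = 0.02056 Ah

I=0.002077 A, Q=0.02056 Ah


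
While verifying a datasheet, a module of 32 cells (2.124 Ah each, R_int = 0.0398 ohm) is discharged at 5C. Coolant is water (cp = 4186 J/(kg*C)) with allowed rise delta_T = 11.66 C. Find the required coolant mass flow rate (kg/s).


Step 1: I = 5 * 2.124 = 10.62 A
Step 2: Q_cell = I^2 * R = 10.62^2 * 0.0398 = 4.4888 W
Step 3: Q_total = 32 * 4.4888 = 143.64 W
Step 4: m_dot = Q_total / (cp * dT) = 143.64 / (4186 * 11.66) = 0.002943 kg/s

0.002943 kg/s


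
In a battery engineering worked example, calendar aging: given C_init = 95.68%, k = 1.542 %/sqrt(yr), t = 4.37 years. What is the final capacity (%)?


Step 1: sqrt(4.37 yr) = 2.0905
Step 2: drop = 1.542 * 2.0905 = 3.2236
Step 3: C_final = 95.68 - 3.2236 = 92.46%

92.46%


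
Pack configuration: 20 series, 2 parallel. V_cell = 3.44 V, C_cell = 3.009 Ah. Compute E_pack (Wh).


V_pack = 20 * 3.44 = 68.8 V
C_pack = 2 * 3.009 = 6.018 Ah
E = V_pack * C_pack = 68.8 * 6.018 = 414.0 Wh

414.0 Wh


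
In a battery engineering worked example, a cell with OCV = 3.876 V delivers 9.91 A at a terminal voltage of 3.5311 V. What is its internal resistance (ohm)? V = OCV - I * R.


R = (OCV - V) / I = (3.876 - 3.5311) / 9.91 = 0.03480 ohm

0.03480 ohm


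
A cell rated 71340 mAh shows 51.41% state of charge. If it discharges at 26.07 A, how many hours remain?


Convert: C_total = 71340 mAh = 71.34 Ah
Step 1: remaining = SOC/100 * C_total = 51.41/100 * 71.34 = 36.676 Ah
Step 2: t = remaining / I = 36.676 / 26.07 = 1.407 hr

1.407 hr


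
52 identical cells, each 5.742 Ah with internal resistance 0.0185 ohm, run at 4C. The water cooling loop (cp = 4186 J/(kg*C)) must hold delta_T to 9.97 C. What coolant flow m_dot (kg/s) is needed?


Step 1: I = 4 * 5.742 = 22.968 A
Step 2: Q_cell = I^2 * R = 22.968^2 * 0.0185 = 9.7593 W
Step 3: Q_total = 52 * 9.7593 = 507.48 W
Step 4: m_dot = Q_total / (cp * dT) = 507.48 / (4186 * 9.97) = 0.01216 kg/s

0.01216 kg/s


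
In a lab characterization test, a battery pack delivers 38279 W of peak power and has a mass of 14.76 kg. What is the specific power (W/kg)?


SP = P / m = 38279 / 14.76 = 2593 W/kg

2593 W/kg


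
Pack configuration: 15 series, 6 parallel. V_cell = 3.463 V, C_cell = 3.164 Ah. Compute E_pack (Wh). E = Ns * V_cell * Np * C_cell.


V_pack = 15 * 3.463 = 51.945 V
C_pack = 6 * 3.164 = 18.984 Ah
E = V_pack * C_pack = 51.945 * 18.984 = 986.1 Wh

986.1 Wh


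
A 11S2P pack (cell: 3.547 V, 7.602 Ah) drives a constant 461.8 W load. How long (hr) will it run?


Step 1: E_pack = Ns * V_cell * Np * C_cell = 11 * 3.547 * 2 * 7.602 = 593.21 Wh
Step 2: t = E_pack / P = 593.21 / 461.8 = 1.285 hr

1.285 hr


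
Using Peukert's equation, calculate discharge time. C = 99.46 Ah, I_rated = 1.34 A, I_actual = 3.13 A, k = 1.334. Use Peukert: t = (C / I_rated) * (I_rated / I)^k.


t_rated = C / I_rated = 99.46 / 1.34 = 74.224 hr
(I_rated/I)^k = (0.42812)^1.334 = 0.32248
t = t_rated * (I_rated/I)^k = 74.224 * 0.32248 = 23.94 hr

23.94 hr


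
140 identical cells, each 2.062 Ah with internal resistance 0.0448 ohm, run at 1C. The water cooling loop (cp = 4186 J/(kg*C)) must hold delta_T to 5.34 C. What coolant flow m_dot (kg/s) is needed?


Step 1: I = 1 * 2.062 = 2.062 A
Step 2: Q_cell = I^2 * R = 2.062^2 * 0.0448 = 0.19048 W
Step 3: Q_total = 140 * 0.19048 = 26.667 W
Step 4: m_dot = Q_total / (cp * dT) = 26.667 / (4186 * 5.34) = 0.001193 kg/s

0.001193 kg/s


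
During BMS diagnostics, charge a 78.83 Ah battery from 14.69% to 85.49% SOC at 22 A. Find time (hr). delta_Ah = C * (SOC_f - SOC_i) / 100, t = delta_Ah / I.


delta_Ah = 78.83 * (85.49 - 14.69) / 100 = 55.812 Ah
t = delta_Ah / I = 55.812 / 22 = 2.537 hr

2.537 hr


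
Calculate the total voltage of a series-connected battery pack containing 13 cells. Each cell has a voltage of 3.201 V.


With 13 cells in series at 3.201 V each, V_pack = 41.613 V

41.613 V


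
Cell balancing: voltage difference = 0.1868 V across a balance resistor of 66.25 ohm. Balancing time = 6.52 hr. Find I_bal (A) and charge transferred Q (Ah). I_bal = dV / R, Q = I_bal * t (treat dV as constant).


I_bal = dV / R = 0.1868 / 66.25 = 0.0028196 A
Q = I_bal * t = 0.0028196 * 6.52 = 0.01838 Ah

I=0.0028196 A, Q=0.01838 Ah


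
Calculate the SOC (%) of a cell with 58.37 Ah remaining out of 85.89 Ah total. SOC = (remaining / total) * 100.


SOC% = 58.37 / 85.89 * 100 = 67.96%

67.96%


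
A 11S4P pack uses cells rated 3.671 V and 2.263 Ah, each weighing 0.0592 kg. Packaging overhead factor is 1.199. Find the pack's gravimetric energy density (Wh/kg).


Step 1: V_pack = 11 * 3.671 = 40.381 V
Step 2: C_pack = 4 * 2.263 = 9.052 Ah
Step 3: E_pack = V_pack * C_pack = 40.381 * 9.052 = 365.53 Wh
Step 4: m_pack = 11 * 4 * 0.0592 * 1.199 = 3.1232 kg
Step 5: ED = E_pack / m_pack = 365.53 / 3.1232 = 117.0 Wh/kg

117.0 Wh/kg


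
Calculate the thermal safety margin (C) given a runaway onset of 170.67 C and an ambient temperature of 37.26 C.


margin = T_onset - T_ambient = 170.67 - 37.26 = 133.41 C

133.41 C


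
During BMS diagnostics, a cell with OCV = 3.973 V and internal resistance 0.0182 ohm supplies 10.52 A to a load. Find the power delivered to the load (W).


Step 1: V_terminal = OCV - I*R = 3.973 - 10.52 * 0.0182 = 3.7815 V
Step 2: P_out = V_terminal * I = 3.7815 * 10.52 = 39.78 W

39.78 W


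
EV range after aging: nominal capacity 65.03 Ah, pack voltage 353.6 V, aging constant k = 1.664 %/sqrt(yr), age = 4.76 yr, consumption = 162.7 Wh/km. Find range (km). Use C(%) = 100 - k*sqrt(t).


Step 1: capacity retention = 100 - 1.664 * sqrt(4.76) = 100 - 1.664 * 2.1817 = 96.37%
Step 2: C_now = 65.03 * 96.37/100 = 62.669 Ah
Step 3: E_pack = V * C_now = 353.6 * 62.669 = 22160 Wh
Step 4: range = E_pack / consumption = 22160 / 162.7 = 136.2 km

136.2 km


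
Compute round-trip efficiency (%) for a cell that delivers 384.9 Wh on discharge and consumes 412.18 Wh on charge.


Round-trip efficiency = 384.9/412.18 * 100% = 93.38%

93.38%


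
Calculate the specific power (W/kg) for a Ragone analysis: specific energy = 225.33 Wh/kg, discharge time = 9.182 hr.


Specific power = 225.33 Wh/kg / 9.182 hr = 24.54 W/kg

24.54 W/kg


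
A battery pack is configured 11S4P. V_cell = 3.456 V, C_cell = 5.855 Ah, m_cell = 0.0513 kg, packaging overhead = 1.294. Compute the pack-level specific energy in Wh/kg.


Step 1: V_pack = 11 * 3.456 = 38.016 V
Step 2: C_pack = 4 * 5.855 = 23.42 Ah
Step 3: E_pack = V_pack * C_pack = 38.016 * 23.42 = 890.33 Wh
Step 4: m_pack = 11 * 4 * 0.0513 * 1.294 = 2.9208 kg
Step 5: ED = E_pack / m_pack = 890.33 / 2.9208 = 304.8 Wh/kg

304.8 Wh/kg


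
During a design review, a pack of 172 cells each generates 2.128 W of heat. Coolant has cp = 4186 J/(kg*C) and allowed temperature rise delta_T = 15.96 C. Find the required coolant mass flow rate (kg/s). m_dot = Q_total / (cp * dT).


Q_total = 172 * 2.128 = 366.02 W
m_dot = Q_total / (cp * dT) = 366.02 / (4186 * 15.96) = 0.005479 kg/s

0.005479 kg/s


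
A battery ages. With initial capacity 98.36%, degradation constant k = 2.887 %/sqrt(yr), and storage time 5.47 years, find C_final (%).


Step 1: sqrt(5.47 yr) = 2.3388
Step 2: drop = 2.887 * 2.3388 = 6.7521
Step 3: C_final = 98.36 - 6.7521 = 91.61%

91.61%


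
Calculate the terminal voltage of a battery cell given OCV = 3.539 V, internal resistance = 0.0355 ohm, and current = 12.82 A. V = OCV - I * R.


V = OCV - I*R = 3.539 - 12.82 * 0.0355 = 3.084 V

3.084 V


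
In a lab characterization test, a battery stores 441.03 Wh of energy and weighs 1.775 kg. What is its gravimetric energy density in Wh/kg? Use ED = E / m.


ED = E / m = 441.03 / 1.775 = 248.5 Wh/kg

248.5 Wh/kg


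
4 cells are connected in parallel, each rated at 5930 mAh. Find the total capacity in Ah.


Convert: C_cell = 5930 mAh = 5.93 Ah
C_total = 4 * 5.93 = 23.72 Ah

23.72 Ah


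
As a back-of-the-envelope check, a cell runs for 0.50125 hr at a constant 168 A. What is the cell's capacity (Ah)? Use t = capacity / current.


C = I * t = 168 * 0.50125 = 84.21 Ah

84.21 Ah


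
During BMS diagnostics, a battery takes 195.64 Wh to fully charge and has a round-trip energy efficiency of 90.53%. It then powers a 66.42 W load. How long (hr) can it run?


Step 1: E_discharge = eta/100 * E_charge = 90.53/100 * 195.64 = 177.11 Wh
Step 2: t = E_discharge / P = 177.11 / 66.42 = 2.667 hr

2.667 hr


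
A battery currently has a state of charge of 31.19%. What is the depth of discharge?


Complement of SOC: DOD = 100% - 31.19% = 68.81%

68.81%


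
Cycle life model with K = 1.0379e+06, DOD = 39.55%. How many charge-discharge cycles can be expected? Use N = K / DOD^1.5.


Step 1: DOD^1.5 = 39.55^1.5 = 248.73
Step 2: N = 1.0379e+06 / 248.73 = 4173 cycles

4173 cycles


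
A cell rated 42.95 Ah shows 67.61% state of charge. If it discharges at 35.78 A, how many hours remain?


Step 1: remaining = SOC/100 * C_total = 67.61/100 * 42.95 = 29.038 Ah
Step 2: t = remaining / I = 29.038 / 35.78 = 0.8116 hr

0.8116 hr


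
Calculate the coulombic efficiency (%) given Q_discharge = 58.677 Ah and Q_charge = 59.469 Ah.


eta_c = Q_dis / Q_chg * 100 = 58.677 / 59.469 * 100 = 98.67%

98.67%


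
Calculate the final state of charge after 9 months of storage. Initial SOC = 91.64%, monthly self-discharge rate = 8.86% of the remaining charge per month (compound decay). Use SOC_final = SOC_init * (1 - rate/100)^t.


decay = (1 - 8.86/100)^9 = 0.43389
SOC_final = 91.64 * 0.43389 = 39.76%

39.76%


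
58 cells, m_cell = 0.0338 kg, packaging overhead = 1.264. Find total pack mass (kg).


Cell mass sum = 58 * 0.0338 = 1.9604 kg
With overhead 1.264: m_pack = 1.9604 * 1.264 = 2.478 kg

2.478 kg


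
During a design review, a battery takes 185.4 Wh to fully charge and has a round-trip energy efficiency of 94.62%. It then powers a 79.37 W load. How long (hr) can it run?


Step 1: E_discharge = eta/100 * E_charge = 94.62/100 * 185.4 = 175.43 Wh
Step 2: t = E_discharge / P = 175.43 / 79.37 = 2.210 hr

2.210 hr


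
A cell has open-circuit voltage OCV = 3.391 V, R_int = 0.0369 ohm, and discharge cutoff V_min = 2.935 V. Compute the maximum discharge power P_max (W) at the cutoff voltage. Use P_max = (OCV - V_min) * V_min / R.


P_max = (OCV - V_min) * V_min / R = (3.391 - 2.935) * 2.935 / 0.0369 = 0.456 * 2.935 / 0.0369 = 36.27 W

36.27 W


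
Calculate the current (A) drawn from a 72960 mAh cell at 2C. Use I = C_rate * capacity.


Convert: capacity = 72960 mAh = 72.96 Ah
At 2C: I = 2 * 72.96 Ah = 145.92 A

145.92 A


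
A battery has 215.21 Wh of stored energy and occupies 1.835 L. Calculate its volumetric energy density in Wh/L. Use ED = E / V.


ED = E / V = 215.21 / 1.835 = 117.3 Wh/L

117.3 Wh/L


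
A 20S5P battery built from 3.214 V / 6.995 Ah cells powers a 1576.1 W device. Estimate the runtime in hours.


Step 1: E_pack = Ns * V_cell * Np * C_cell = 20 * 3.214 * 5 * 6.995 = 2248.2 Wh
Step 2: t = E_pack / P = 2248.2 / 1576.1 = 1.426 hr

1.426 hr


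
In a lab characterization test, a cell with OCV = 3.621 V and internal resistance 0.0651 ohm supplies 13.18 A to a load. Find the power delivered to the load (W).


Step 1: V_terminal = OCV - I*R = 3.621 - 13.18 * 0.0651 = 2.763 V
Step 2: P_out = V_terminal * I = 2.763 * 13.18 = 36.42 W

36.42 W


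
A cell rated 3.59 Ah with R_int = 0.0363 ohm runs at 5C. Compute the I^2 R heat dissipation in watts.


Step 1: I = C_rate * capacity = 5 * 3.59 = 17.95 A
Step 2: Q = I^2 * R = 17.95^2 * 0.0363 = 322.2 * 0.0363 = 11.70 W

11.70 W
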